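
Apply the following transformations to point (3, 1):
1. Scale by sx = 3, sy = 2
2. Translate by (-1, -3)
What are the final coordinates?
(8, -1)

Step 1: Scale (3, 1) by (sx, sy) = (3, 2) → (9, 2)
Step 2: Translate by (-1, -3) → (8, -1)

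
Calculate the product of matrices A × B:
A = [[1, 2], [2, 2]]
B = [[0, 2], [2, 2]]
[[4, 6], [4, 8]]

Matrix multiplication:
C[0][0] = 1×0 + 2×2 = 4
C[0][1] = 1×2 + 2×2 = 6
C[1][0] = 2×0 + 2×2 = 4
C[1][1] = 2×2 + 2×2 = 8
Result: [[4, 6], [4, 8]]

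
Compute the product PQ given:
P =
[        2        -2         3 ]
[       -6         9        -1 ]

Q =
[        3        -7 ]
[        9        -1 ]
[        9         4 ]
PQ =
[       15         0 ]
[       54        29 ]

Matrix multiplication: (PQ)[i][j] = sum over k of P[i][k] * Q[k][j].
  (PQ)[0][0] = (2)*(3) + (-2)*(9) + (3)*(9) = 15
  (PQ)[0][1] = (2)*(-7) + (-2)*(-1) + (3)*(4) = 0
  (PQ)[1][0] = (-6)*(3) + (9)*(9) + (-1)*(9) = 54
  (PQ)[1][1] = (-6)*(-7) + (9)*(-1) + (-1)*(4) = 29
PQ =
[       15         0 ]
[       54        29 ]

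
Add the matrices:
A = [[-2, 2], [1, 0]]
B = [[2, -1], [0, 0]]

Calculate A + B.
[[0, 1], [1, 0]]

Add corresponding elements:
(-2)+(2)=0
(2)+(-1)=1
(1)+(0)=1
(0)+(0)=0
A + B = [[0, 1], [1, 0]]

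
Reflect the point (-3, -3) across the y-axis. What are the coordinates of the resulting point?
(3, -3)

Reflection across y-axis: (-3, -3) → (3, -3)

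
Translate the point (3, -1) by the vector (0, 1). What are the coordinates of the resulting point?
(3, 0)

Translation by (0, 1):
x' = 3 + 0 = 3
y' = -1 + 1 = 0
Homogeneous matrix: [[1, 0, 0], [0, 1, 1], [0, 0, 1]]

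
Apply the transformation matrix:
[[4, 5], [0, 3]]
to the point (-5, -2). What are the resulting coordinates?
(-30, -6)

Matrix multiplication:
[[4, 5], [0, 3]] × [-5, -2]ᵀ
= [4×-5 + 5×-2, 0×-5 + 3×-2]ᵀ
= [-30.0000, -6.0000]ᵀ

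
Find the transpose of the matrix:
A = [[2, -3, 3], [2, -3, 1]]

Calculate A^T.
[[2, 2], [-3, -3], [3, 1]]

The transpose sends entry (i,j) to (j,i); rows become columns.
Row 0 of A: [2, -3, 3] -> column 0 of A^T.
Row 1 of A: [2, -3, 1] -> column 1 of A^T.
A^T = [[2, 2], [-3, -3], [3, 1]]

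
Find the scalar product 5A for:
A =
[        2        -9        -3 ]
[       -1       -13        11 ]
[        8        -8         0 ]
5A =
[       10       -45       -15 ]
[       -5       -65        55 ]
[       40       -40         0 ]

Scalar multiplication is elementwise: (5A)[i][j] = 5 * A[i][j].
  (5A)[0][0] = 5 * (2) = 10
  (5A)[0][1] = 5 * (-9) = -45
  (5A)[0][2] = 5 * (-3) = -15
  (5A)[1][0] = 5 * (-1) = -5
  (5A)[1][1] = 5 * (-13) = -65
  (5A)[1][2] = 5 * (11) = 55
  (5A)[2][0] = 5 * (8) = 40
  (5A)[2][1] = 5 * (-8) = -40
  (5A)[2][2] = 5 * (0) = 0
5A =
[       10       -45       -15 ]
[       -5       -65        55 ]
[       40       -40         0 ]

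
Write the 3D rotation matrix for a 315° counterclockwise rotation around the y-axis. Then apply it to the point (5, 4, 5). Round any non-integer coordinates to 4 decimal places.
R = [[√2/2, 0, -√2/2], [0, 1, 0], [√2/2, 0, √2/2]]; R·(5, 4, 5) = (0.0000, 4.0000, 7.0711)

Rotation matrix for 315° around y-axis:
cos(315°) = √2/2, sin(315°) = -√2/2
R = [[√2/2, 0, -√2/2], [0, 1, 0], [√2/2, 0, √2/2]]
Apply to (5, 4, 5): R·[5, 4, 5]ᵀ = (0.0000, 4.0000, 7.0711)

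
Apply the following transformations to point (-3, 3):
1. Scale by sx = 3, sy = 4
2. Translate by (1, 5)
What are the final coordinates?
(-8, 17)

Step 1: Scale (-3, 3) by (sx, sy) = (3, 4) → (-9, 12)
Step 2: Translate by (1, 5) → (-8, 17)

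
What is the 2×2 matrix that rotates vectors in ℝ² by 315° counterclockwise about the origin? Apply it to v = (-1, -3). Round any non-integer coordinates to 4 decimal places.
R = [[√2/2, √2/2], [-√2/2, √2/2]]; R·v = (-2.8284, -1.4142)

A counterclockwise rotation by angle θ in ℝ² has matrix R(θ) = [[cos θ, -sin θ], [sin θ, cos θ]].
For θ = 315°: cos θ = √2/2, sin θ = -√2/2.
R(315°) = [[√2/2, √2/2], [-√2/2, √2/2]].
R·v = [√2/2·-1 + (√2/2)·-3, -√2/2·-1 + √2/2·-3] = (-2.8284, -1.4142).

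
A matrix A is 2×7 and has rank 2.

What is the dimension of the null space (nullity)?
5

The rank-nullity theorem for an m×n matrix states:
rank(A) + nullity(A) = n (the number of columns).
Here n = 7 and rank(A) = 2, so nullity(A) = 7 - 2 = 5.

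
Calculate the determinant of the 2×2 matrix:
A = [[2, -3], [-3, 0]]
-9

For A = [[a, b], [c, d]], det(A) = a*d - b*c.
det(A) = (2)*(0) - (-3)*(-3) = 0 - 9 = -9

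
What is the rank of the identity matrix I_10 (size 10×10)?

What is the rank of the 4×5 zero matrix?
rank(I_10) = 10, rank(0) = 0

The identity I_10 has 10 columns that are the standard basis vectors e_1, …, e_10. These are linearly independent, so all 10 columns are pivots and rank(I_10) = 10.
The 4×5 zero matrix has every entry zero, so every row is the zero row and there are no pivots; rank(0) = 0.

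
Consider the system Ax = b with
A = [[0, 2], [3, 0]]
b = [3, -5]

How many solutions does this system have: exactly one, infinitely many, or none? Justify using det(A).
Exactly one solution

Compute det(A) = (0)*(0) - (2)*(3) = -6.
Because det(A) ≠ 0, A is invertible and Ax = b has a unique solution for every b (here x = A⁻¹ b).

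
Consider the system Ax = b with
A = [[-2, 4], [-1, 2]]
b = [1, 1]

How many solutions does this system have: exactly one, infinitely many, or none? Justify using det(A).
No solution

det(A) = (-2)*(2) - (4)*(-1) = 0, so A is singular.
The column space of A is span(column 1) = span([-2, -1]).
b = [1, 1] is not a scalar multiple of column 1, so b ∉ column space and the system is inconsistent — no solution.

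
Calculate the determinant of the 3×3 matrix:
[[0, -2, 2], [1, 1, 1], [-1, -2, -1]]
-2

Expansion along first row:
det = 0·det([[1,1],[-2,-1]]) - -2·det([[1,1],[-1,-1]]) + 2·det([[1,1],[-1,-2]])
    = 0·(1·-1 - 1·-2) - -2·(1·-1 - 1·-1) + 2·(1·-2 - 1·-1)
    = 0·1 - -2·0 + 2·-1
    = 0 + 0 + -2 = -2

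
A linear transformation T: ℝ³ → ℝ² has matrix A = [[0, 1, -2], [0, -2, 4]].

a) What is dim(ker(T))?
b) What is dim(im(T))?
dim(ker) = 2, dim(im) = 1

Observe that row 2 = -2 × row 1 (so the rows are linearly dependent).
Thus rank(A) = 1 (only one linearly independent row).
dim(im(T)) = rank(A) = 1.
By the rank-nullity theorem applied to T: ℝ³ → ℝ², rank(A) + nullity(A) = 3 (the domain dimension), so dim(ker(T)) = 3 - 1 = 2.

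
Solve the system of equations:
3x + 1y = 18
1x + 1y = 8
x = 5, y = 3

Use elimination (row reduction):
Equation 1: 3x + 1y = 18.
Equation 2: 1x + 1y = 8.
Multiply Eq1 by 1 and Eq2 by 3: 3x + 1y = 18;  3x + 3y = 24.
Subtract: (2)y = 6, so y = 3.
Back-substitute into Eq1: 3x + 1*(3) = 18, so x = 5.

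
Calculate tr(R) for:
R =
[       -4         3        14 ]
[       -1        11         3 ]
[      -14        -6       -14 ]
tr(R) = -4 + 11 - 14 = -7

The trace of a square matrix is the sum of its diagonal entries.
Diagonal entries of R: R[0][0] = -4, R[1][1] = 11, R[2][2] = -14.
tr(R) = -4 + 11 - 14 = -7.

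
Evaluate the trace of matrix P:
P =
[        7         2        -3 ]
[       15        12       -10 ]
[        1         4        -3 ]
tr(P) = 7 + 12 - 3 = 16

The trace of a square matrix is the sum of its diagonal entries.
Diagonal entries of P: P[0][0] = 7, P[1][1] = 12, P[2][2] = -3.
tr(P) = 7 + 12 - 3 = 16.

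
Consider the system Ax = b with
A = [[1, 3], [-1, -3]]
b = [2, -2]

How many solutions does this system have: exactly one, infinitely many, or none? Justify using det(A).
Infinitely many solutions

det(A) = (1)*(-3) - (3)*(-1) = 0, so A is singular (column 2 is 3 times column 1).
b = [2, -2] = 2 * column 1 of A, so b lies in the column space of A.
A singular matrix whose right-hand side is in its column space gives a 1-parameter family of solutions — infinitely many.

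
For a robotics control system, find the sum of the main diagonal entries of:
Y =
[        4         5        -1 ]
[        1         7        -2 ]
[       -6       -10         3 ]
tr(Y) = 4 + 7 + 3 = 14

The trace of a square matrix is the sum of its diagonal entries.
Diagonal entries of Y: Y[0][0] = 4, Y[1][1] = 7, Y[2][2] = 3.
tr(Y) = 4 + 7 + 3 = 14.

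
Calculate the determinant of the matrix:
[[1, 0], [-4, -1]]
-1

For a 2×2 matrix [[a, b], [c, d]], det = ad - bc
det = (1)(-1) - (0)(-4) = -1 - 0 = -1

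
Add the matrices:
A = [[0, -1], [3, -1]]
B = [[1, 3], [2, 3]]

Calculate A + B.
[[1, 2], [5, 2]]

Add corresponding elements:
(0)+(1)=1
(-1)+(3)=2
(3)+(2)=5
(-1)+(3)=2
A + B = [[1, 2], [5, 2]]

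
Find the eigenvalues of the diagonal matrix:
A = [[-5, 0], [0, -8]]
λ₁ = -5, λ₂ = -8

The characteristic polynomial of A is det(A - λI) = (-5 - λ)(-8 - λ) = 0.
The roots are λ = -5 and λ = -8, so the eigenvalues are the diagonal entries.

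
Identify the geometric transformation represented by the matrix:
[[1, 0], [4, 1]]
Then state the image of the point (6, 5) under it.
vertical shear with factor 4; image of (6, 5) is (6, 29)

The matrix [[1, 0], [k, 1]] sends (x, y) to (x, 4x + y), leaving the x-coordinate fixed: a vertical shear.
The matrix [[1, 0], [4, 1]] represents: vertical shear with factor 4.
Applying it to (6, 5): [1·6 + 0·5, 4·6 + 1·5] = (6, 29).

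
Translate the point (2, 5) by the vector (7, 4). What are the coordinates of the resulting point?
(9, 9)

Translation by (7, 4):
x' = 2 + 7 = 9
y' = 5 + 4 = 9
Homogeneous matrix: [[1, 0, 7], [0, 1, 4], [0, 0, 1]]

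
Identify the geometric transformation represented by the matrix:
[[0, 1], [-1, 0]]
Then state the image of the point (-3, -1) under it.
rotation by 90° clockwise (i.e., 270° counterclockwise); image of (-3, -1) is (-1, 3)

This matches the form [[cos θ, -sin θ], [sin θ, cos θ]] of a rotation matrix; reading off cos θ and sin θ gives the angle.
The matrix [[0, 1], [-1, 0]] represents: rotation by 90° clockwise (i.e., 270° counterclockwise).
Applying it to (-3, -1): [0·-3 + 1·-1, -1·-3 + 0·-1] = (-1, 3).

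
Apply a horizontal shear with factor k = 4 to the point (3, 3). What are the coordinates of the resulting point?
(15, 3)

Shear matrix for horizontal shear with factor k = 4:
[[1, 4], [0, 1]]
Result: (3, 3) → (15, 3)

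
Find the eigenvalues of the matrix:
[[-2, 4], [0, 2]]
λ = -2 and λ = 2

Characteristic equation: det(A - λI) = 0
λ² - (trace)λ + (det) = 0
λ² - (0)λ + (-4) = 0
λ² - 0λ - 4 = 0
Solving: λ = -2, 2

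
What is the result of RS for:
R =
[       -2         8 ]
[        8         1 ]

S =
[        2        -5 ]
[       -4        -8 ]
RS =
[      -36       -54 ]
[       12       -48 ]

Matrix multiplication: (RS)[i][j] = sum over k of R[i][k] * S[k][j].
  (RS)[0][0] = (-2)*(2) + (8)*(-4) = -36
  (RS)[0][1] = (-2)*(-5) + (8)*(-8) = -54
  (RS)[1][0] = (8)*(2) + (1)*(-4) = 12
  (RS)[1][1] = (8)*(-5) + (1)*(-8) = -48
RS =
[      -36       -54 ]
[       12       -48 ]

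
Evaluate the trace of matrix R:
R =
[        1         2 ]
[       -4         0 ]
tr(R) = 1 + 0 = 1

The trace of a square matrix is the sum of its diagonal entries.
Diagonal entries of R: R[0][0] = 1, R[1][1] = 0.
tr(R) = 1 + 0 = 1.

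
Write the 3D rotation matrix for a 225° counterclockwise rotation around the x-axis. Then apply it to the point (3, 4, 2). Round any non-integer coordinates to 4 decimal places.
R = [[1, 0, 0], [0, -√2/2, √2/2], [0, -√2/2, -√2/2]]; R·(3, 4, 2) = (3.0000, -1.4142, -4.2426)

Rotation matrix for 225° around x-axis:
cos(225°) = -√2/2, sin(225°) = -√2/2
R = [[1, 0, 0], [0, -√2/2, √2/2], [0, -√2/2, -√2/2]]
Apply to (3, 4, 2): R·[3, 4, 2]ᵀ = (3.0000, -1.4142, -4.2426)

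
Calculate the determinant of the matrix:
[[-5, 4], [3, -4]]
8

For a 2×2 matrix [[a, b], [c, d]], det = ad - bc
det = (-5)(-4) - (4)(3) = 20 - 12 = 8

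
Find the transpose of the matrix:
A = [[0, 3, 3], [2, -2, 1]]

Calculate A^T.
[[0, 2], [3, -2], [3, 1]]

The transpose sends entry (i,j) to (j,i); rows become columns.
Row 0 of A: [0, 3, 3] -> column 0 of A^T.
Row 1 of A: [2, -2, 1] -> column 1 of A^T.
A^T = [[0, 2], [3, -2], [3, 1]]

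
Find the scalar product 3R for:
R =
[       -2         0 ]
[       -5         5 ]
3R =
[       -6         0 ]
[      -15        15 ]

Scalar multiplication is elementwise: (3R)[i][j] = 3 * R[i][j].
  (3R)[0][0] = 3 * (-2) = -6
  (3R)[0][1] = 3 * (0) = 0
  (3R)[1][0] = 3 * (-5) = -15
  (3R)[1][1] = 3 * (5) = 15
3R =
[       -6         0 ]
[      -15        15 ]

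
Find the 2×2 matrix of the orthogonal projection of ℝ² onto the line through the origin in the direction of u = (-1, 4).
[[1/17, -4/17], [-4/17, 16/17]]

The orthogonal projection onto the line spanned by a nonzero vector u = (a, b) has matrix P = (u uᵀ) / (uᵀ u) = (1/(a² + b²)) · [[a², ab], [ab, b²]].
Here u = (-1, 4), so a² + b² = 1 + 16 = 17.
P = (1/17) · [[1, -4], [-4, 16]] = [[1/17, -4/17], [-4/17, 16/17]].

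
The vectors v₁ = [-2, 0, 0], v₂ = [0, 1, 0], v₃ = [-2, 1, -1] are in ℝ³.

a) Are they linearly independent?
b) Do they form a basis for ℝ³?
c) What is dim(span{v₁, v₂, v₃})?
Yes independent, yes basis, dim = 3

Stack v₁, v₂, v₃ as rows of a 3×3 matrix.
[[-2, 0, 0]; [0, 1, 0]; [-2, 1, -1]] is already lower triangular with nonzero diagonal entries (-2, 1, -1), so its determinant is the product of the diagonal entries, det = (-2)·(1)·(-1) = 2 ≠ 0, and the rows are linearly independent.
Three linearly independent vectors in ℝ³ form a basis for ℝ³, so dim(span{v₁,v₂,v₃}) = 3.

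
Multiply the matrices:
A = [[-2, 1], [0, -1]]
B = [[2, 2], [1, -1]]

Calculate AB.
[[-3, -5], [-1, 1]]

Each entry (i,j) of AB = sum over k of A[i][k]*B[k][j].
(AB)[0][0] = (-2)*(2) + (1)*(1) = -3
(AB)[0][1] = (-2)*(2) + (1)*(-1) = -5
(AB)[1][0] = (0)*(2) + (-1)*(1) = -1
(AB)[1][1] = (0)*(2) + (-1)*(-1) = 1
AB = [[-3, -5], [-1, 1]]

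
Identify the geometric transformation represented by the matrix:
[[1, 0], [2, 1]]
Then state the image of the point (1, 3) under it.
vertical shear with factor 2; image of (1, 3) is (1, 5)

The matrix [[1, 0], [k, 1]] sends (x, y) to (x, 2x + y), leaving the x-coordinate fixed: a vertical shear.
The matrix [[1, 0], [2, 1]] represents: vertical shear with factor 2.
Applying it to (1, 3): [1·1 + 0·3, 2·1 + 1·3] = (1, 5).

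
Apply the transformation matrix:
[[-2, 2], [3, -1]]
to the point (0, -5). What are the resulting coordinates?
(-10, 5)

Matrix multiplication:
[[-2, 2], [3, -1]] × [0, -5]ᵀ
= [-2×0 + 2×-5, 3×0 + -1×-5]ᵀ
= [-10.0000, 5.0000]ᵀ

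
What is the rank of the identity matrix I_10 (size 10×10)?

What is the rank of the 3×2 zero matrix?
rank(I_10) = 10, rank(0) = 0

The identity I_10 has 10 columns that are the standard basis vectors e_1, …, e_10. These are linearly independent, so all 10 columns are pivots and rank(I_10) = 10.
The 3×2 zero matrix has every entry zero, so every row is the zero row and there are no pivots; rank(0) = 0.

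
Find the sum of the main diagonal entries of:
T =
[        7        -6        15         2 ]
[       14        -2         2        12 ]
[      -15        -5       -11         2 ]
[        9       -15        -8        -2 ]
tr(T) = 7 - 2 - 11 - 2 = -8

The trace of a square matrix is the sum of its diagonal entries.
Diagonal entries of T: T[0][0] = 7, T[1][1] = -2, T[2][2] = -11, T[3][3] = -2.
tr(T) = 7 - 2 - 11 - 2 = -8.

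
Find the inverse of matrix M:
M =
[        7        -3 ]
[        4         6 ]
det(M) = 54
M⁻¹ =
[      1/9      1/18 ]
[    -2/27      7/54 ]

For a 2×2 matrix M = [[a, b], [c, d]] with det(M) ≠ 0, M⁻¹ = (1/det(M)) * [[d, -b], [-c, a]].
det(M) = (7)*(6) - (-3)*(4) = 42 + 12 = 54.
M⁻¹ = (1/54) * [[6, 3], [-4, 7]].
Dividing each entry by 54 and reducing:
M⁻¹ =
[      1/9      1/18 ]
[    -2/27      7/54 ]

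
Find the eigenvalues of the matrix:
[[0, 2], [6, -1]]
λ = -4 and λ = 3

Characteristic equation: det(A - λI) = 0
λ² - (trace)λ + (det) = 0
λ² - (-1)λ + (-12) = 0
λ² + 1λ - 12 = 0
Solving: λ = -4, 3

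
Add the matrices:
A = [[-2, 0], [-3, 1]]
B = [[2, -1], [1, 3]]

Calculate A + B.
[[0, -1], [-2, 4]]

Add corresponding elements:
(-2)+(2)=0
(0)+(-1)=-1
(-3)+(1)=-2
(1)+(3)=4
A + B = [[0, -1], [-2, 4]]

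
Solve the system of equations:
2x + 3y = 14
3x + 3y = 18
x = 4, y = 2

Use elimination (row reduction):
Equation 1: 2x + 3y = 14.
Equation 2: 3x + 3y = 18.
Multiply Eq1 by 3 and Eq2 by 2: 6x + 9y = 42;  6x + 6y = 36.
Subtract: (-3)y = -6, so y = 2.
Back-substitute into Eq1: 2x + 3*(2) = 14, so x = 4.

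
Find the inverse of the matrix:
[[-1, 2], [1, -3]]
[[-3, -2], [-1, -1]]

For [[a,b],[c,d]], inverse = (1/det)·[[d,-b],[-c,a]]
det = -1·-3 - 2·1 = 1
Inverse = (1/1)·[[-3, -2], [-1, -1]]
        = [[-3, -2], [-1, -1]]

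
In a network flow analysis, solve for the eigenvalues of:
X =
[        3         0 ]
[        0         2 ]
λ = 2, 3

Solve det(X - λI) = 0. For a 2×2 matrix the characteristic equation is λ² - (trace)λ + det = 0.
trace(X) = a + d = 3 + 2 = 5.
det(X) = a*d - b*c = (3)*(2) - (0)*(0) = 6 - 0 = 6.
Characteristic equation: λ² - (5)λ + (6) = 0.
Discriminant = (5)² - 4*(6) = 25 - 24 = 1.
λ = (5 ± √1) / 2 = (5 ± 1) / 2 = 2, 3.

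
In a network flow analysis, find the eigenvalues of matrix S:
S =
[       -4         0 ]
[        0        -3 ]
λ = -4, -3

Solve det(S - λI) = 0. For a 2×2 matrix the characteristic equation is λ² - (trace)λ + det = 0.
trace(S) = a + d = -4 - 3 = -7.
det(S) = a*d - b*c = (-4)*(-3) - (0)*(0) = 12 - 0 = 12.
Characteristic equation: λ² - (-7)λ + (12) = 0.
Discriminant = (-7)² - 4*(12) = 49 - 48 = 1.
λ = (-7 ± √1) / 2 = (-7 ± 1) / 2 = -4, -3.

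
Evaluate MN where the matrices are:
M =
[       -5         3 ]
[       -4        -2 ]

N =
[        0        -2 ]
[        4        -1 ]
MN =
[       12         7 ]
[       -8        10 ]

Matrix multiplication: (MN)[i][j] = sum over k of M[i][k] * N[k][j].
  (MN)[0][0] = (-5)*(0) + (3)*(4) = 12
  (MN)[0][1] = (-5)*(-2) + (3)*(-1) = 7
  (MN)[1][0] = (-4)*(0) + (-2)*(4) = -8
  (MN)[1][1] = (-4)*(-2) + (-2)*(-1) = 10
MN =
[       12         7 ]
[       -8        10 ]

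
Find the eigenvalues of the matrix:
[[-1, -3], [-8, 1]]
λ = -5 and λ = 5

Characteristic equation: det(A - λI) = 0
λ² - (trace)λ + (det) = 0
λ² - (0)λ + (-25) = 0
λ² - 0λ - 25 = 0
Solving: λ = -5, 5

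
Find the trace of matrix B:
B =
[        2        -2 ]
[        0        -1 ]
tr(B) = 2 - 1 = 1

The trace of a square matrix is the sum of its diagonal entries.
Diagonal entries of B: B[0][0] = 2, B[1][1] = -1.
tr(B) = 2 - 1 = 1.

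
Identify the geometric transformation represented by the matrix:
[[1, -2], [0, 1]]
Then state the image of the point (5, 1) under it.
horizontal shear with factor -2; image of (5, 1) is (3, 1)

The matrix [[1, k], [0, 1]] sends (x, y) to (x + -2y, y), leaving the y-coordinate fixed: a horizontal shear.
The matrix [[1, -2], [0, 1]] represents: horizontal shear with factor -2.
Applying it to (5, 1): [1·5 + -2·1, 0·5 + 1·1] = (3, 1).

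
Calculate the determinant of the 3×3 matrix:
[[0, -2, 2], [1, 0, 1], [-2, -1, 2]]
6

Expansion along first row:
det = 0·det([[0,1],[-1,2]]) - -2·det([[1,1],[-2,2]]) + 2·det([[1,0],[-2,-1]])
    = 0·(0·2 - 1·-1) - -2·(1·2 - 1·-2) + 2·(1·-1 - 0·-2)
    = 0·1 - -2·4 + 2·-1
    = 0 + 8 + -2 = 6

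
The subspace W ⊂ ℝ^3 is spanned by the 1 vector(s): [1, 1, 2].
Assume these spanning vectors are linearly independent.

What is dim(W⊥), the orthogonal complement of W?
dim(W⊥) = 2

For any subspace W of ℝ^n, dim(W) + dim(W⊥) = n (the whole-space dimension).
Here the given 1 vectors are linearly independent, so dim(W) = 1.
Thus dim(W⊥) = n - dim(W) = 3 - 1 = 2.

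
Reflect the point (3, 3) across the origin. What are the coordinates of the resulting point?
(-3, -3)

Reflection across origin: (3, 3) → (-3, -3)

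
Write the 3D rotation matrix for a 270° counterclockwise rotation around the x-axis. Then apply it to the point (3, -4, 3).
R = [[1, 0, 0], [0, 0, 1], [0, -1, 0]]; R·(3, -4, 3) = (3, 3, 4)

Rotation matrix for 270° around x-axis:
cos(270°) = 0, sin(270°) = -1
R = [[1, 0, 0], [0, 0, 1], [0, -1, 0]]
Apply to (3, -4, 3): R·[3, -4, 3]ᵀ = (3, 3, 4)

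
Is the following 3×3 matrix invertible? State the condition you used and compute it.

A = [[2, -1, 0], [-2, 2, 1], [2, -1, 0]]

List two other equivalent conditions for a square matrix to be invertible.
No, not invertible; det(A) = 0 (two rows are equal, so the rows are linearly dependent). Equivalent conditions (failing for this A): rank(A) < 3; Ax = 0 has non-trivial solutions; 0 is an eigenvalue; the columns are linearly dependent.

To check invertibility, compute det(A).
In this matrix, row 0 and the last row are identical, so one row is a scalar multiple of another and the rows are linearly dependent.
A matrix with linearly dependent rows has det = 0 and is not invertible.
Equivalent failed conditions:
- rank(A) < 3.
- Ax = 0 has non-trivial solutions.
- 0 is an eigenvalue.
- The columns are linearly dependent.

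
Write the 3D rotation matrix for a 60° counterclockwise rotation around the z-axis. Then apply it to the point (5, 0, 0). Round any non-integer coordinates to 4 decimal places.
R = [[1/2, -√3/2, 0], [√3/2, 1/2, 0], [0, 0, 1]]; R·(5, 0, 0) = (2.5000, 4.3301, 0.0000)

Rotation matrix for 60° around z-axis:
cos(60°) = 1/2, sin(60°) = √3/2
R = [[1/2, -√3/2, 0], [√3/2, 1/2, 0], [0, 0, 1]]
Apply to (5, 0, 0): R·[5, 0, 0]ᵀ = (2.5000, 4.3301, 0.0000)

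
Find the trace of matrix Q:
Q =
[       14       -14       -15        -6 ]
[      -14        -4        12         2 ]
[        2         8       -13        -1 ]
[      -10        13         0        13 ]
tr(Q) = 14 - 4 - 13 + 13 = 10

The trace of a square matrix is the sum of its diagonal entries.
Diagonal entries of Q: Q[0][0] = 14, Q[1][1] = -4, Q[2][2] = -13, Q[3][3] = 13.
tr(Q) = 14 - 4 - 13 + 13 = 10.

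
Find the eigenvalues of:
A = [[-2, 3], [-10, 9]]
λ = 3, 4

Solve det(A - λI) = 0. For a 2×2 matrix this is λ² - (trace)λ + det = 0.
trace(A) = -2 + 9 = 7.
det(A) = (-2)*(9) - (3)*(-10) = -18 + 30 = 12.
Characteristic equation: λ² - (7)λ + (12) = 0.
Discriminant: (7)² - 4*(12) = 49 - 48 = 1.
Roots: λ = (7 ± √1) / 2 = 3, 4.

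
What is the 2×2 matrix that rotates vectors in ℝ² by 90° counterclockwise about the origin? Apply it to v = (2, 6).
R = [[0, -1], [1, 0]]; R·v = (-6, 2)

A counterclockwise rotation by angle θ in ℝ² has matrix R(θ) = [[cos θ, -sin θ], [sin θ, cos θ]].
For θ = 90°: cos θ = 0, sin θ = 1.
R(90°) = [[0, -1], [1, 0]].
R·v = [0·2 + (-1)·6, 1·2 + 0·6] = (-6, 2).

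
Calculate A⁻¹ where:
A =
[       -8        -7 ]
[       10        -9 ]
det(A) = 142
A⁻¹ =
[   -9/142     7/142 ]
[    -5/71     -4/71 ]

For a 2×2 matrix A = [[a, b], [c, d]] with det(A) ≠ 0, A⁻¹ = (1/det(A)) * [[d, -b], [-c, a]].
det(A) = (-8)*(-9) - (-7)*(10) = 72 + 70 = 142.
A⁻¹ = (1/142) * [[-9, 7], [-10, -8]].
Dividing each entry by 142 and reducing:
A⁻¹ =
[   -9/142     7/142 ]
[    -5/71     -4/71 ]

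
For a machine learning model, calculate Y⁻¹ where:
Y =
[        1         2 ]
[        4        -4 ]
det(Y) = -12
Y⁻¹ =
[      1/3       1/6 ]
[      1/3     -1/12 ]

For a 2×2 matrix Y = [[a, b], [c, d]] with det(Y) ≠ 0, Y⁻¹ = (1/det(Y)) * [[d, -b], [-c, a]].
det(Y) = (1)*(-4) - (2)*(4) = -4 - 8 = -12.
Y⁻¹ = (1/-12) * [[-4, -2], [-4, 1]].
Dividing each entry by -12 and reducing:
Y⁻¹ =
[      1/3       1/6 ]
[      1/3     -1/12 ]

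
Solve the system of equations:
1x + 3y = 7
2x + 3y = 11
x = 4, y = 1

Use elimination (row reduction):
Equation 1: 1x + 3y = 7.
Equation 2: 2x + 3y = 11.
Multiply Eq1 by 2 and Eq2 by 1: 2x + 6y = 14;  2x + 3y = 11.
Subtract: (-3)y = -3, so y = 1.
Back-substitute into Eq1: 1x + 3*(1) = 7, so x = 4.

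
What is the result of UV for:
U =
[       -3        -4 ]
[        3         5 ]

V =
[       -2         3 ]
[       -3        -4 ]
UV =
[       18         7 ]
[      -21       -11 ]

Matrix multiplication: (UV)[i][j] = sum over k of U[i][k] * V[k][j].
  (UV)[0][0] = (-3)*(-2) + (-4)*(-3) = 18
  (UV)[0][1] = (-3)*(3) + (-4)*(-4) = 7
  (UV)[1][0] = (3)*(-2) + (5)*(-3) = -21
  (UV)[1][1] = (3)*(3) + (5)*(-4) = -11
UV =
[       18         7 ]
[      -21       -11 ]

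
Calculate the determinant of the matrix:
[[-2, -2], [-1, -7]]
12

For a 2×2 matrix [[a, b], [c, d]], det = ad - bc
det = (-2)(-7) - (-2)(-1) = 14 - 2 = 12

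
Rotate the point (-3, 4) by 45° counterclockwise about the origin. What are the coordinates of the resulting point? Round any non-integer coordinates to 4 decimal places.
(-4.9497, 0.7071)

Rotation matrix R(θ) = [[cos θ, -sin θ], [sin θ, cos θ]]; for θ = 45°:
R = [[√2/2, -√2/2], [√2/2, √2/2]]
Result: R × [-3, 4]ᵀ = [√2/2·-3 + (-√2/2)·4, √2/2·-3 + (√2/2)·4]ᵀ = (-4.9497, 0.7071)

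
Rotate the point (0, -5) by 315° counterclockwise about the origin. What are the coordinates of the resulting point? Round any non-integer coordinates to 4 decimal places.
(-3.5355, -3.5355)

Rotation matrix R(θ) = [[cos θ, -sin θ], [sin θ, cos θ]]; for θ = 315°:
R = [[√2/2, √2/2], [-√2/2, √2/2]]
Result: R × [0, -5]ᵀ = [√2/2·0 + (√2/2)·-5, -√2/2·0 + (√2/2)·-5]ᵀ = (-3.5355, -3.5355)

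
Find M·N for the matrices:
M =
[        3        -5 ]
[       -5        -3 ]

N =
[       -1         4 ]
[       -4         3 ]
MN =
[       17        -3 ]
[       17       -29 ]

Matrix multiplication: (MN)[i][j] = sum over k of M[i][k] * N[k][j].
  (MN)[0][0] = (3)*(-1) + (-5)*(-4) = 17
  (MN)[0][1] = (3)*(4) + (-5)*(3) = -3
  (MN)[1][0] = (-5)*(-1) + (-3)*(-4) = 17
  (MN)[1][1] = (-5)*(4) + (-3)*(3) = -29
MN =
[       17        -3 ]
[       17       -29 ]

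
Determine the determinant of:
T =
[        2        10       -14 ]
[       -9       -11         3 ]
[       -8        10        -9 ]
det(T) = 1580

Expand along row 0 (cofactor expansion): det(T) = a*(e*i - f*h) - b*(d*i - f*g) + c*(d*h - e*g), where the 3×3 is [[a, b, c], [d, e, f], [g, h, i]].
Minor M_00 = (-11)*(-9) - (3)*(10) = 99 - 30 = 69.
Minor M_01 = (-9)*(-9) - (3)*(-8) = 81 + 24 = 105.
Minor M_02 = (-9)*(10) - (-11)*(-8) = -90 - 88 = -178.
det(T) = (2)*(69) - (10)*(105) + (-14)*(-178) = 138 - 1050 + 2492 = 1580.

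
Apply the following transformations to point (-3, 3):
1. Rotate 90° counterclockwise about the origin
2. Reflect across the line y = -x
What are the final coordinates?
(3, 3)

Step 1: Rotate 90° → (-3, -3)
Step 2: Reflect across the line y = -x → (3, 3)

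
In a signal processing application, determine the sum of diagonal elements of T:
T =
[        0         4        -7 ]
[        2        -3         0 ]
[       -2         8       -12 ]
tr(T) = 0 - 3 - 12 = -15

The trace of a square matrix is the sum of its diagonal entries.
Diagonal entries of T: T[0][0] = 0, T[1][1] = -3, T[2][2] = -12.
tr(T) = 0 - 3 - 12 = -15.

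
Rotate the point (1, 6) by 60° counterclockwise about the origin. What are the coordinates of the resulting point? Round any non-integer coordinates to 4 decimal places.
(-4.6962, 3.8660)

Rotation matrix R(θ) = [[cos θ, -sin θ], [sin θ, cos θ]]; for θ = 60°:
R = [[1/2, -√3/2], [√3/2, 1/2]]
Result: R × [1, 6]ᵀ = [1/2·1 + (-√3/2)·6, √3/2·1 + (1/2)·6]ᵀ = (-4.6962, 3.8660)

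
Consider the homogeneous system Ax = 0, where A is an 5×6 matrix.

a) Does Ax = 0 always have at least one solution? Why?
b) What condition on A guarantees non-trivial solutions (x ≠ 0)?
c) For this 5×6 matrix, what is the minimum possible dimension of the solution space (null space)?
a) Yes, x = 0 is always a solution. b) When A has linearly dependent columns (rank < n). c) Minimum nullity = 1.

a) x = 0 satisfies A·0 = 0, so the zero vector is always a solution.
b) Non-trivial solutions exist iff the columns of A are linearly dependent, equivalently rank(A) < n (the number of columns).
c) By rank-nullity, rank(A) + nullity(A) = n = 6. Since A has only 5 rows, rank(A) ≤ 5, so nullity(A) ≥ 6 - 5 = 1.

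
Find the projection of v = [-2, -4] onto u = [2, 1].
[-16/5, -8/5]

The projection of v onto u is proj_u(v) = ((v·u) / (u·u)) · u.
v·u = (-2)*(2) + (-4)*(1) = -8.
u·u = (2)*(2) + (1)*(1) = 5.
coefficient = -8 / 5 = -8/5.
proj_u(v) = -8/5 · [2, 1] = [-16/5, -8/5].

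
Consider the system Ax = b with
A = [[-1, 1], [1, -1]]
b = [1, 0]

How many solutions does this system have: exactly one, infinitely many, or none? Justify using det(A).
No solution

det(A) = (-1)*(-1) - (1)*(1) = 0, so A is singular.
The column space of A is span(column 1) = span([-1, 1]).
b = [1, 0] is not a scalar multiple of column 1, so b ∉ column space and the system is inconsistent — no solution.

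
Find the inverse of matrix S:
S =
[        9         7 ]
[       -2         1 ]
det(S) = 23
S⁻¹ =
[     1/23     -7/23 ]
[     2/23      9/23 ]

For a 2×2 matrix S = [[a, b], [c, d]] with det(S) ≠ 0, S⁻¹ = (1/det(S)) * [[d, -b], [-c, a]].
det(S) = (9)*(1) - (7)*(-2) = 9 + 14 = 23.
S⁻¹ = (1/23) * [[1, -7], [2, 9]].
Dividing each entry by 23 and reducing:
S⁻¹ =
[     1/23     -7/23 ]
[     2/23      9/23 ]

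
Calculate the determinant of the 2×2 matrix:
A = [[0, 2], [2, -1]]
-4

For A = [[a, b], [c, d]], det(A) = a*d - b*c.
det(A) = (0)*(-1) - (2)*(2) = 0 - 4 = -4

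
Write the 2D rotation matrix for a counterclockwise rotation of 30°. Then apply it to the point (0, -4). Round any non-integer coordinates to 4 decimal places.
R = [[√3/2, -1/2], [1/2, √3/2]]; R·(0, -4) = (2.0000, -3.4641)

Rotation matrix formula: R(θ) = [[cos θ, -sin θ], [sin θ, cos θ]]
For θ = 30°:
cos(30°) = √3/2
sin(30°) = 1/2
R = [[√3/2, -1/2], [1/2, √3/2]]
Apply to (0, -4): [√3/2·0 + (-1/2)·-4, 1/2·0 + √3/2·-4] = (2.0000, -3.4641)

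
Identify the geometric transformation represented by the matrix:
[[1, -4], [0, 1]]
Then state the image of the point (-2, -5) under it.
horizontal shear with factor -4; image of (-2, -5) is (18, -5)

The matrix [[1, k], [0, 1]] sends (x, y) to (x + -4y, y), leaving the y-coordinate fixed: a horizontal shear.
The matrix [[1, -4], [0, 1]] represents: horizontal shear with factor -4.
Applying it to (-2, -5): [1·-2 + -4·-5, 0·-2 + 1·-5] = (18, -5).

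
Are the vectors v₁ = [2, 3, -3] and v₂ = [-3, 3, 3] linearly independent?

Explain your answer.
Yes, linearly independent

Two vectors are linearly dependent iff one is a scalar multiple of the other.
No single scalar k satisfies v₂ = k·v₁ (the ratios of corresponding entries disagree), so v₁ and v₂ are linearly independent.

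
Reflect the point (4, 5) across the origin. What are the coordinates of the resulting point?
(-4, -5)

Reflection across origin: (4, 5) → (-4, -5)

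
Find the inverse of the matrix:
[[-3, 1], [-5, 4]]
[[-4/7, 1/7], [-5/7, 3/7]]

For [[a,b],[c,d]], inverse = (1/det)·[[d,-b],[-c,a]]
det = -3·4 - 1·-5 = -7
Inverse = (1/-7)·[[4, -1], [5, -3]]
        = [[-4/7, 1/7], [-5/7, 3/7]]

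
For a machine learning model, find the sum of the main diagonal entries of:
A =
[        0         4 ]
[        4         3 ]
tr(A) = 0 + 3 = 3

The trace of a square matrix is the sum of its diagonal entries.
Diagonal entries of A: A[0][0] = 0, A[1][1] = 3.
tr(A) = 0 + 3 = 3.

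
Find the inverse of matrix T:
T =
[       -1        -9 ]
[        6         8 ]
det(T) = 46
T⁻¹ =
[     4/23      9/46 ]
[    -3/23     -1/46 ]

For a 2×2 matrix T = [[a, b], [c, d]] with det(T) ≠ 0, T⁻¹ = (1/det(T)) * [[d, -b], [-c, a]].
det(T) = (-1)*(8) - (-9)*(6) = -8 + 54 = 46.
T⁻¹ = (1/46) * [[8, 9], [-6, -1]].
Dividing each entry by 46 and reducing:
T⁻¹ =
[     4/23      9/46 ]
[    -3/23     -1/46 ]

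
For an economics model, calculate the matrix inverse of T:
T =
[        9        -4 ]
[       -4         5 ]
det(T) = 29
T⁻¹ =
[     5/29      4/29 ]
[     4/29      9/29 ]

For a 2×2 matrix T = [[a, b], [c, d]] with det(T) ≠ 0, T⁻¹ = (1/det(T)) * [[d, -b], [-c, a]].
det(T) = (9)*(5) - (-4)*(-4) = 45 - 16 = 29.
T⁻¹ = (1/29) * [[5, 4], [4, 9]].
Dividing each entry by 29 and reducing:
T⁻¹ =
[     5/29      4/29 ]
[     4/29      9/29 ]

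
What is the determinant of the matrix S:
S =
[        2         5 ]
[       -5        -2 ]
det(S) = 21

For a 2×2 matrix [[a, b], [c, d]], det = a*d - b*c.
det(S) = (2)*(-2) - (5)*(-5) = -4 + 25 = 21.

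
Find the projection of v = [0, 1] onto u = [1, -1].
[-1/2, 1/2]

The projection of v onto u is proj_u(v) = ((v·u) / (u·u)) · u.
v·u = (0)*(1) + (1)*(-1) = -1.
u·u = (1)*(1) + (-1)*(-1) = 2.
coefficient = -1 / 2 = -1/2.
proj_u(v) = -1/2 · [1, -1] = [-1/2, 1/2].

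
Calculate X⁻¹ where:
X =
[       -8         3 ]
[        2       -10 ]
det(X) = 74
X⁻¹ =
[    -5/37     -3/74 ]
[    -1/37     -4/37 ]

For a 2×2 matrix X = [[a, b], [c, d]] with det(X) ≠ 0, X⁻¹ = (1/det(X)) * [[d, -b], [-c, a]].
det(X) = (-8)*(-10) - (3)*(2) = 80 - 6 = 74.
X⁻¹ = (1/74) * [[-10, -3], [-2, -8]].
Dividing each entry by 74 and reducing:
X⁻¹ =
[    -5/37     -3/74 ]
[    -1/37     -4/37 ]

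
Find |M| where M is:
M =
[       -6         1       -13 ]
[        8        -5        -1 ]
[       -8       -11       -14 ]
det(M) = 1430

Expand along row 0 (cofactor expansion): det(M) = a*(e*i - f*h) - b*(d*i - f*g) + c*(d*h - e*g), where the 3×3 is [[a, b, c], [d, e, f], [g, h, i]].
Minor M_00 = (-5)*(-14) - (-1)*(-11) = 70 - 11 = 59.
Minor M_01 = (8)*(-14) - (-1)*(-8) = -112 - 8 = -120.
Minor M_02 = (8)*(-11) - (-5)*(-8) = -88 - 40 = -128.
det(M) = (-6)*(59) - (1)*(-120) + (-13)*(-128) = -354 + 120 + 1664 = 1430.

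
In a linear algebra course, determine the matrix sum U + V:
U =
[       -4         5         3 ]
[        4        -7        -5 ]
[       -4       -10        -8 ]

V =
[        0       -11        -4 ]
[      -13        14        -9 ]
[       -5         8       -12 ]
U + V =
[       -4        -6        -1 ]
[       -9         7       -14 ]
[       -9        -2       -20 ]

Matrix addition is elementwise: (U+V)[i][j] = U[i][j] + V[i][j].
  (U+V)[0][0] = (-4) + (0) = -4
  (U+V)[0][1] = (5) + (-11) = -6
  (U+V)[0][2] = (3) + (-4) = -1
  (U+V)[1][0] = (4) + (-13) = -9
  (U+V)[1][1] = (-7) + (14) = 7
  (U+V)[1][2] = (-5) + (-9) = -14
  (U+V)[2][0] = (-4) + (-5) = -9
  (U+V)[2][1] = (-10) + (8) = -2
  (U+V)[2][2] = (-8) + (-12) = -20
U + V =
[       -4        -6        -1 ]
[       -9         7       -14 ]
[       -9        -2       -20 ]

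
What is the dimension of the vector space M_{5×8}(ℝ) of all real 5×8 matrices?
Dimension = 40

A real 5×8 matrix is determined by its 5·8 = 40 independent entries.
A standard basis is {E_ij : 1 ≤ i ≤ 5, 1 ≤ j ≤ 8}, where E_ij has a 1 in position (i, j) and 0 elsewhere — there are 40 such matrices, and they are linearly independent and span M_{5×8}(ℝ).
Therefore dim(M_{5×8}(ℝ)) = 40.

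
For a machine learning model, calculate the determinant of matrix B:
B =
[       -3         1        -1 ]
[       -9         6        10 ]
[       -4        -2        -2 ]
det(B) = -124

Expand along row 0 (cofactor expansion): det(B) = a*(e*i - f*h) - b*(d*i - f*g) + c*(d*h - e*g), where the 3×3 is [[a, b, c], [d, e, f], [g, h, i]].
Minor M_00 = (6)*(-2) - (10)*(-2) = -12 + 20 = 8.
Minor M_01 = (-9)*(-2) - (10)*(-4) = 18 + 40 = 58.
Minor M_02 = (-9)*(-2) - (6)*(-4) = 18 + 24 = 42.
det(B) = (-3)*(8) - (1)*(58) + (-1)*(42) = -24 - 58 - 42 = -124.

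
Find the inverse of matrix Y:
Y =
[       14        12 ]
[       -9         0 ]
det(Y) = 108
Y⁻¹ =
[        0      -1/9 ]
[     1/12      7/54 ]

For a 2×2 matrix Y = [[a, b], [c, d]] with det(Y) ≠ 0, Y⁻¹ = (1/det(Y)) * [[d, -b], [-c, a]].
det(Y) = (14)*(0) - (12)*(-9) = 0 + 108 = 108.
Y⁻¹ = (1/108) * [[0, -12], [9, 14]].
Dividing each entry by 108 and reducing:
Y⁻¹ =
[        0      -1/9 ]
[     1/12      7/54 ]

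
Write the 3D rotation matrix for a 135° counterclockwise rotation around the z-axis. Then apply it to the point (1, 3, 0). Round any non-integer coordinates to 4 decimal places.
R = [[-√2/2, -√2/2, 0], [√2/2, -√2/2, 0], [0, 0, 1]]; R·(1, 3, 0) = (-2.8284, -1.4142, 0.0000)

Rotation matrix for 135° around z-axis:
cos(135°) = -√2/2, sin(135°) = √2/2
R = [[-√2/2, -√2/2, 0], [√2/2, -√2/2, 0], [0, 0, 1]]
Apply to (1, 3, 0): R·[1, 3, 0]ᵀ = (-2.8284, -1.4142, 0.0000)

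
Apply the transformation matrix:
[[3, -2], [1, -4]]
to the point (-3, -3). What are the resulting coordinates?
(-3, 9)

Matrix multiplication:
[[3, -2], [1, -4]] × [-3, -3]ᵀ
= [3×-3 + -2×-3, 1×-3 + -4×-3]ᵀ
= [-3.0000, 9.0000]ᵀ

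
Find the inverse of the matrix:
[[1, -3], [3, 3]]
[[1/4, 1/4], [-1/4, 1/12]]

For [[a,b],[c,d]], inverse = (1/det)·[[d,-b],[-c,a]]
det = 1·3 - -3·3 = 12
Inverse = (1/12)·[[3, 3], [-3, 1]]
        = [[1/4, 1/4], [-1/4, 1/12]]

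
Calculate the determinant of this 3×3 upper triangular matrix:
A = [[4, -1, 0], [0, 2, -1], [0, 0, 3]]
24

The determinant of a triangular matrix is the product of its diagonal entries (the off-diagonal entries above the diagonal do not affect it).
det(A) = (4) * (2) * (3) = 24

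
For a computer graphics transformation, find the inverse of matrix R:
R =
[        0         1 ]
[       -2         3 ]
det(R) = 2
R⁻¹ =
[      3/2      -1/2 ]
[        1         0 ]

For a 2×2 matrix R = [[a, b], [c, d]] with det(R) ≠ 0, R⁻¹ = (1/det(R)) * [[d, -b], [-c, a]].
det(R) = (0)*(3) - (1)*(-2) = 0 + 2 = 2.
R⁻¹ = (1/2) * [[3, -1], [2, 0]].
Dividing each entry by 2 and reducing:
R⁻¹ =
[      3/2      -1/2 ]
[        1         0 ]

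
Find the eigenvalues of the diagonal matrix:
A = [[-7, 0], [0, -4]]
λ₁ = -7, λ₂ = -4

The characteristic polynomial of A is det(A - λI) = (-7 - λ)(-4 - λ) = 0.
The roots are λ = -7 and λ = -4, so the eigenvalues are the diagonal entries.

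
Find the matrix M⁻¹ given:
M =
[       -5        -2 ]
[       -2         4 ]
det(M) = -24
M⁻¹ =
[     -1/6     -1/12 ]
[    -1/12      5/24 ]

For a 2×2 matrix M = [[a, b], [c, d]] with det(M) ≠ 0, M⁻¹ = (1/det(M)) * [[d, -b], [-c, a]].
det(M) = (-5)*(4) - (-2)*(-2) = -20 - 4 = -24.
M⁻¹ = (1/-24) * [[4, 2], [2, -5]].
Dividing each entry by -24 and reducing:
M⁻¹ =
[     -1/6     -1/12 ]
[    -1/12      5/24 ]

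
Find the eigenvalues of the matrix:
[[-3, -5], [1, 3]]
λ = -2 and λ = 2

Characteristic equation: det(A - λI) = 0
λ² - (trace)λ + (det) = 0
λ² - (0)λ + (-4) = 0
λ² - 0λ - 4 = 0
Solving: λ = -2, 2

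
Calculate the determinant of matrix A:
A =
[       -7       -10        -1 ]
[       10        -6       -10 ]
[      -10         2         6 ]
det(A) = -248

Expand along row 0 (cofactor expansion): det(A) = a*(e*i - f*h) - b*(d*i - f*g) + c*(d*h - e*g), where the 3×3 is [[a, b, c], [d, e, f], [g, h, i]].
Minor M_00 = (-6)*(6) - (-10)*(2) = -36 + 20 = -16.
Minor M_01 = (10)*(6) - (-10)*(-10) = 60 - 100 = -40.
Minor M_02 = (10)*(2) - (-6)*(-10) = 20 - 60 = -40.
det(A) = (-7)*(-16) - (-10)*(-40) + (-1)*(-40) = 112 - 400 + 40 = -248.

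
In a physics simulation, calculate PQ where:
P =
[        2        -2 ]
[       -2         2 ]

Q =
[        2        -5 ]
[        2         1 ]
PQ =
[        0       -12 ]
[        0        12 ]

Matrix multiplication: (PQ)[i][j] = sum over k of P[i][k] * Q[k][j].
  (PQ)[0][0] = (2)*(2) + (-2)*(2) = 0
  (PQ)[0][1] = (2)*(-5) + (-2)*(1) = -12
  (PQ)[1][0] = (-2)*(2) + (2)*(2) = 0
  (PQ)[1][1] = (-2)*(-5) + (2)*(1) = 12
PQ =
[        0       -12 ]
[        0        12 ]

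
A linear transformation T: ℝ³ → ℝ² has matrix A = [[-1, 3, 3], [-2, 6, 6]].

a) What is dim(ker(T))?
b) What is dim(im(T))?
dim(ker) = 2, dim(im) = 1

Observe that row 2 = 2 × row 1 (so the rows are linearly dependent).
Thus rank(A) = 1 (only one linearly independent row).
dim(im(T)) = rank(A) = 1.
By the rank-nullity theorem applied to T: ℝ³ → ℝ², rank(A) + nullity(A) = 3 (the domain dimension), so dim(ker(T)) = 3 - 1 = 2.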